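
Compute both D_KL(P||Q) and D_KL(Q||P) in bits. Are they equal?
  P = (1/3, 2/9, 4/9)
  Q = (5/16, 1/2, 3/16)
D_KL(P||Q) = 0.3244, D_KL(Q||P) = 0.3224

KL divergence is not symmetric: D_KL(P||Q) ≠ D_KL(Q||P) in general.

D_KL(P||Q) = 0.3244 bits
D_KL(Q||P) = 0.3224 bits

No, they are not equal!

This asymmetry is why KL divergence is not a true distance metric.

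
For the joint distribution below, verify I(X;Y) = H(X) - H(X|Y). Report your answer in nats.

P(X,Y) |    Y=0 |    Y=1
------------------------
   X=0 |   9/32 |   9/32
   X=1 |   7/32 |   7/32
I(X;Y) = 0.0000 nats

Mutual information has multiple equivalent forms:
- I(X;Y) = H(X) - H(X|Y)
- I(X;Y) = H(Y) - H(Y|X)
- I(X;Y) = H(X) + H(Y) - H(X,Y)

Computing all quantities:
H(X) = 0.6853, H(Y) = 0.6931, H(X,Y) = 1.3785
H(X|Y) = 0.6853, H(Y|X) = 0.6931

Verification:
H(X) - H(X|Y) = 0.6853 - 0.6853 = 0.0000
H(Y) - H(Y|X) = 0.6931 - 0.6931 = 0.0000
H(X) + H(Y) - H(X,Y) = 0.6853 + 0.6931 - 1.3785 = 0.0000

All forms give I(X;Y) = 0.0000 nats. ✓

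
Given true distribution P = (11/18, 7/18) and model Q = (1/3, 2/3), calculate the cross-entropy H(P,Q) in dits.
0.3601 dits

Cross-entropy: H(P,Q) = -Σ p(x) log q(x)

Alternatively: H(P,Q) = H(P) + D_KL(P||Q)
H(P) = 0.2902 dits
D_KL(P||Q) = 0.0698 dits

H(P,Q) = 0.2902 + 0.0698 = 0.3601 dits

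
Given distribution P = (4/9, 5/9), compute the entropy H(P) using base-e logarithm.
0.6870 nats

Shannon entropy is H(X) = -Σ p(x) log p(x).

For P = (4/9, 5/9):
H = -4/9 × log_e(4/9) -5/9 × log_e(5/9)
H = 0.6870 nats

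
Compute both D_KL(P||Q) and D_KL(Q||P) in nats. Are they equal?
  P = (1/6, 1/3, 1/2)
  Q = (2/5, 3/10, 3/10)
D_KL(P||Q) = 0.1446, D_KL(Q||P) = 0.1653

KL divergence is not symmetric: D_KL(P||Q) ≠ D_KL(Q||P) in general.

D_KL(P||Q) = 0.1446 nats
D_KL(Q||P) = 0.1653 nats

No, they are not equal!

This asymmetry is why KL divergence is not a true distance metric.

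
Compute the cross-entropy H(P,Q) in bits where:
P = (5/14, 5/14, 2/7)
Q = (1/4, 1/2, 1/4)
1.6429 bits

Cross-entropy: H(P,Q) = -Σ p(x) log q(x)

Alternatively: H(P,Q) = H(P) + D_KL(P||Q)
H(P) = 1.5774 bits
D_KL(P||Q) = 0.0655 bits

H(P,Q) = 1.5774 + 0.0655 = 1.6429 bits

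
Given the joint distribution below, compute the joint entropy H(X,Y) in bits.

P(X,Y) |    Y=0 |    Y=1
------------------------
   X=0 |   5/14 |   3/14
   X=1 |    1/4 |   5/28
1.9506 bits

Joint entropy is H(X,Y) = -Σ_{x,y} p(x,y) log p(x,y).

Summing over all non-zero entries:
H(X,Y) = -[5/14·log_2(5/14) + 3/14·log_2(3/14) + 1/4·log_2(1/4) + 5/28·log_2(5/28)]
H(X,Y) = 1.9506 bits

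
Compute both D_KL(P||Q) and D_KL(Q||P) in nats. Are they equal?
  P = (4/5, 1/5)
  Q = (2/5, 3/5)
D_KL(P||Q) = 0.3348, D_KL(Q||P) = 0.3819

KL divergence is not symmetric: D_KL(P||Q) ≠ D_KL(Q||P) in general.

D_KL(P||Q) = 0.3348 nats
D_KL(Q||P) = 0.3819 nats

No, they are not equal!

This asymmetry is why KL divergence is not a true distance metric.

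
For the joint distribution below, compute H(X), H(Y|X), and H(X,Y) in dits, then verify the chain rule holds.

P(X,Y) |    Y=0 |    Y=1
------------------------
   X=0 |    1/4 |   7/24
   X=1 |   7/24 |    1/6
H(X,Y) = 0.5924, H(X) = 0.2995, H(Y|X) = 0.2928 (all in dits)

Chain rule: H(X,Y) = H(X) + H(Y|X)

Left side — joint entropy directly:
H(X,Y) = -Σ p(x,y) log p(x,y) = 0.5924 dits

Right side — compute H(Y|X) from the conditional distributions:
P(X) = (13/24, 11/24), so H(X) = 0.2995 dits
H(Y|X) = Σ_x P(X=x) · H(Y|X=x):
  P(Y|X=0) = (6/13, 7/13), H(Y|X=0) = 0.2997, weight P(X=0) = 13/24
  P(Y|X=1) = (7/11, 4/11), H(Y|X=1) = 0.2847, weight P(X=1) = 11/24
H(Y|X) = 0.2928 dits

H(X) + H(Y|X) = 0.2995 + 0.2928 = 0.5924 dits

Both sides equal 0.5924 dits. ✓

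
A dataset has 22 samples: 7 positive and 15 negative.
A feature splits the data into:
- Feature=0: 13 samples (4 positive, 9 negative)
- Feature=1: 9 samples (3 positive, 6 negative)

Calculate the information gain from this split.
0.0005 bits

Information Gain = H(Y) - H(Y|Feature)

Before split:
P(positive) = 7/22 = 0.3182
H(Y) = 0.9024 bits

After split:
Feature=0: H = 0.8905 bits (weight = 13/22)
Feature=1: H = 0.9183 bits (weight = 9/22)
H(Y|Feature) = (13/22)×0.8905 + (9/22)×0.9183 = 0.9019 bits

Information Gain = 0.9024 - 0.9019 = 0.0005 bits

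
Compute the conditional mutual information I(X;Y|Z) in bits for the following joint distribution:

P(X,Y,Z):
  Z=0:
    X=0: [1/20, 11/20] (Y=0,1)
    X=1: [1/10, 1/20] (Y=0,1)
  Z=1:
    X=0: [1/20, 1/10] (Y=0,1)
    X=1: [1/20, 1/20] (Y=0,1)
0.1604 bits

Conditional mutual information: I(X;Y|Z) = H(X|Z) + H(Y|Z) - H(X,Y|Z)

H(Z) = 0.8113
H(X,Z) = 1.5955 → H(X|Z) = 0.7842
H(Y,Z) = 1.5955 → H(Y|Z) = 0.7842
H(X,Y,Z) = 2.2192 → H(X,Y|Z) = 1.4080

I(X;Y|Z) = 0.7842 + 0.7842 - 1.4080 = 0.1604 bits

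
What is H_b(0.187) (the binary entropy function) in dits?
0.2093 dits

The binary entropy function is:
H(p) = -p log(p) - (1-p) log(1-p)

H(0.187) = -0.187 × log_10(0.187) - 0.813 × log_10(0.813)
H(0.187) = 0.2093 dits

Note: Binary entropy is maximized at p=0.5 (H=1 bit) and minimized at p=0 or p=1 (H=0).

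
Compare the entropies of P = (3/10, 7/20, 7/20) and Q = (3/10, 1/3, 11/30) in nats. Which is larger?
P

Computing entropies in nats:
H(P) = 1.0961
H(Q) = 1.0953

Distribution P has higher entropy.

Intuition: The distribution closer to uniform (more spread out) has higher entropy.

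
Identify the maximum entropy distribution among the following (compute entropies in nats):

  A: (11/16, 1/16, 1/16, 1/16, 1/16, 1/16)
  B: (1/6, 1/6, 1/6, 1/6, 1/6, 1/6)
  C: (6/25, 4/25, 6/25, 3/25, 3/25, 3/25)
B

For a discrete distribution over n outcomes, entropy is maximized by the uniform distribution.

Computing entropies:
H(A) = 1.1240 nats
H(B) = 1.7918 nats
H(C) = 1.7415 nats

The uniform distribution (where all probabilities equal 1/6) achieves the maximum entropy of log_e(6) = 1.7918 nats.

Distribution B has the highest entropy.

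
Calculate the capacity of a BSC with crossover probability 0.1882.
0.3023 bits

For a binary symmetric channel (BSC) with error probability p:
Capacity C = 1 - H(p) bits per symbol

where H(p) = -p log₂(p) - (1-p) log₂(1-p) is the binary entropy function.

H(0.1882) = 0.6977 bits
C = 1 - 0.6977 = 0.3023 bits per symbol

This means we can reliably transmit up to 0.3023 bits of information per channel use.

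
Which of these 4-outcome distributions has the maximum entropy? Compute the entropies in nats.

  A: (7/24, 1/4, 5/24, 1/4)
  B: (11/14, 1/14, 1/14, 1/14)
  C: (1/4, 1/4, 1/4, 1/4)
C

For a discrete distribution over n outcomes, entropy is maximized by the uniform distribution.

Computing entropies:
H(A) = 1.3793 nats
H(B) = 0.7550 nats
H(C) = 1.3863 nats

The uniform distribution (where all probabilities equal 1/4) achieves the maximum entropy of log_e(4) = 1.3863 nats.

Distribution C has the highest entropy.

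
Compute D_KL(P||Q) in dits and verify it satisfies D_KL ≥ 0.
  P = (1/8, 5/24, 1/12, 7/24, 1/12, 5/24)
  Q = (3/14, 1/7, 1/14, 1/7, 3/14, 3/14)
0.0641 dits

KL divergence satisfies the Gibbs inequality: D_KL(P||Q) ≥ 0 for all distributions P, Q.

D_KL(P||Q) = Σ p(x) log(p(x)/q(x))
Term by term:
  x=0: 1/8 × log_10[(1/8)/(3/14)] = -0.0293
  x=1: 5/24 × log_10[(5/24)/(1/7)] = 0.0341
  x=2: 1/12 × log_10[(1/12)/(1/14)] = 0.0056
  x=3: 7/24 × log_10[(7/24)/(1/7)] = 0.0904
  x=4: 1/12 × log_10[(1/12)/(3/14)] = -0.0342
  x=5: 5/24 × log_10[(5/24)/(3/14)] = -0.0025
D_KL(P||Q) = 0.0641 dits

D_KL(P||Q) = 0.0641 ≥ 0 ✓

This non-negativity is a fundamental property: relative entropy cannot be negative because it measures how different Q is from P.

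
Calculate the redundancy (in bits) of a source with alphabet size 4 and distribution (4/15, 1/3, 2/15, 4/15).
0.0671 bits

Redundancy measures how far a source is from maximum entropy:
R = H_max - H(X)

Maximum entropy for 4 symbols: H_max = log_2(4) = 2.0000 bits
Actual entropy: H(X) = 1.9329 bits
Redundancy: R = 2.0000 - 1.9329 = 0.0671 bits

This redundancy represents potential for compression: the source could be compressed by 0.0671 bits per symbol.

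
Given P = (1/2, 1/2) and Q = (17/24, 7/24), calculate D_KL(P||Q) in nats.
0.0953 nats

KL divergence: D_KL(P||Q) = Σ p(x) log(p(x)/q(x))

Computing term by term:
  x=0: 1/2 × log_e[(1/2)/(17/24)] = 1/2 × -0.3483 = -0.1742
  x=1: 1/2 × log_e[(1/2)/(7/24)] = 1/2 × 0.5390 = 0.2695

D_KL(P||Q) = 0.0953 nats

Note: KL divergence is always non-negative and equals 0 iff P = Q.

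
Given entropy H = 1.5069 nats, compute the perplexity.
4.5127

Perplexity is e^H (or exp(H) for natural log).

H = 1.5069 nats
Perplexity = e^1.5069 = 4.5127

Interpretation: The model's uncertainty is equivalent to choosing uniformly among 4.5 options.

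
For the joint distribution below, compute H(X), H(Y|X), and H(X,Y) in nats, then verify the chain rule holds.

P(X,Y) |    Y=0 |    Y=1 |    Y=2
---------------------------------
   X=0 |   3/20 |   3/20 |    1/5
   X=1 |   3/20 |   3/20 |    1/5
H(X,Y) = 1.7820, H(X) = 0.6931, H(Y|X) = 1.0889 (all in nats)

Chain rule: H(X,Y) = H(X) + H(Y|X)

Left side — joint entropy directly:
H(X,Y) = -Σ p(x,y) log p(x,y) = 1.7820 nats

Right side — compute H(Y|X) from the conditional distributions:
P(X) = (1/2, 1/2), so H(X) = 0.6931 nats
H(Y|X) = Σ_x P(X=x) · H(Y|X=x):
  P(Y|X=0) = (3/10, 3/10, 2/5), H(Y|X=0) = 1.0889, weight P(X=0) = 1/2
  P(Y|X=1) = (3/10, 3/10, 2/5), H(Y|X=1) = 1.0889, weight P(X=1) = 1/2
H(Y|X) = 1.0889 nats

H(X) + H(Y|X) = 0.6931 + 1.0889 = 1.7820 nats

Both sides equal 1.7820 nats. ✓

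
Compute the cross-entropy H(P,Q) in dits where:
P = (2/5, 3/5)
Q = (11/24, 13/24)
0.2953 dits

Cross-entropy: H(P,Q) = -Σ p(x) log q(x)

Alternatively: H(P,Q) = H(P) + D_KL(P||Q)
H(P) = 0.2923 dits
D_KL(P||Q) = 0.0030 dits

H(P,Q) = 0.2923 + 0.0030 = 0.2953 dits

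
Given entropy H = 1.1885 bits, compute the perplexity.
2.2792

Perplexity is 2^H (or exp(H) for natural log).

H = 1.1885 bits
Perplexity = 2^1.1885 = 2.2792

Interpretation: The model's uncertainty is equivalent to choosing uniformly among 2.3 options.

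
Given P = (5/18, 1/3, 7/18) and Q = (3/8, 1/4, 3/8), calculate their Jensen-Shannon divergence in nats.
0.0067 nats

Jensen-Shannon divergence is:
JSD(P||Q) = 0.5 × D_KL(P||M) + 0.5 × D_KL(Q||M)
where M = 0.5 × (P + Q) is the mixture distribution.

M = 0.5 × (5/18, 1/3, 7/18) + 0.5 × (3/8, 1/4, 3/8) = (0.326389, 7/24, 0.381944)

D_KL(P||M) = 0.0067 nats
D_KL(Q||M) = 0.0066 nats

JSD(P||Q) = 0.5 × 0.0067 + 0.5 × 0.0066 = 0.0067 nats

Unlike KL divergence, JSD is symmetric and bounded: 0 ≤ JSD ≤ log(2).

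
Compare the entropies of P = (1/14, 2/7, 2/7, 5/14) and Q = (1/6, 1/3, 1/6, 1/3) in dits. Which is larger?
Q

Computing entropies in dits:
H(P) = 0.5525
H(Q) = 0.5775

Distribution Q has higher entropy.

Intuition: The distribution closer to uniform (more spread out) has higher entropy.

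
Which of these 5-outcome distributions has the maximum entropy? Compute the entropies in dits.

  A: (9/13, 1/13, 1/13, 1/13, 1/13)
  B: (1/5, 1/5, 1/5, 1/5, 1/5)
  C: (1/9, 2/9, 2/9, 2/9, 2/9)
B

For a discrete distribution over n outcomes, entropy is maximized by the uniform distribution.

Computing entropies:
H(A) = 0.4533 dits
H(B) = 0.6990 dits
H(C) = 0.6867 dits

The uniform distribution (where all probabilities equal 1/5) achieves the maximum entropy of log_10(5) = 0.6990 dits.

Distribution B has the highest entropy.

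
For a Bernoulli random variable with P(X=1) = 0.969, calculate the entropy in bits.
0.1994 bits

The binary entropy function is:
H(p) = -p log(p) - (1-p) log(1-p)

H(0.969) = -0.969 × log_2(0.969) - 0.031 × log_2(0.031)
H(0.969) = 0.1994 bits

Note: Binary entropy is maximized at p=0.5 (H=1 bit) and minimized at p=0 or p=1 (H=0).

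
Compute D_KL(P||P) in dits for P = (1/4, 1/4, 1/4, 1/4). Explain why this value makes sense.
0.0000 dits

KL divergence satisfies the Gibbs inequality: D_KL(P||Q) ≥ 0 for all distributions P, Q.

D_KL(P||Q) = Σ p(x) log(p(x)/q(x))
Each term is p(x) × log_10(p(x)/p(x)) = p(x) × log_10(1) = 0, so the sum is 0.
D_KL(P||Q) = 0.0000 dits

When P = Q, the KL divergence is exactly 0, as there is no 'divergence' between identical distributions.

This non-negativity is a fundamental property: relative entropy cannot be negative because it measures how different Q is from P.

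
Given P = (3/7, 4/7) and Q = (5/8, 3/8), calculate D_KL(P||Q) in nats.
0.0790 nats

KL divergence: D_KL(P||Q) = Σ p(x) log(p(x)/q(x))

Computing term by term:
  x=0: 3/7 × log_e[(3/7)/(5/8)] = 3/7 × -0.3773 = -0.1617
  x=1: 4/7 × log_e[(4/7)/(3/8)] = 4/7 × 0.4212 = 0.2407

D_KL(P||Q) = 0.0790 nats

Note: KL divergence is always non-negative and equals 0 iff P = Q.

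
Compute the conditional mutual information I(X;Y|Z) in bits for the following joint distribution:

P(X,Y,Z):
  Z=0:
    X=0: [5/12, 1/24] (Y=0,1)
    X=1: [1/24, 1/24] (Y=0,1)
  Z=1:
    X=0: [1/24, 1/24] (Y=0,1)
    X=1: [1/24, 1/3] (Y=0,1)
0.0922 bits

Conditional mutual information: I(X;Y|Z) = H(X|Z) + H(Y|Z) - H(X,Y|Z)

H(Z) = 0.9950
H(X,Z) = 1.6440 → H(X|Z) = 0.6490
H(Y,Z) = 1.6440 → H(Y|Z) = 0.6490
H(X,Y,Z) = 2.2008 → H(X,Y|Z) = 1.2058

I(X;Y|Z) = 0.6490 + 0.6490 - 1.2058 = 0.0922 bits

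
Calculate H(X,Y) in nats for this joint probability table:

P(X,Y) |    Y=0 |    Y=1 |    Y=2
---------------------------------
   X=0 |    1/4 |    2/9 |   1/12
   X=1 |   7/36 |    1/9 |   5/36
1.7246 nats

Joint entropy is H(X,Y) = -Σ_{x,y} p(x,y) log p(x,y).

Summing over all non-zero entries:
H(X,Y) = -[1/4·log_e(1/4) + 2/9·log_e(2/9) + 1/12·log_e(1/12) + 7/36·log_e(7/36) + 1/9·log_e(1/9) + 5/36·log_e(5/36)]
H(X,Y) = 1.7246 nats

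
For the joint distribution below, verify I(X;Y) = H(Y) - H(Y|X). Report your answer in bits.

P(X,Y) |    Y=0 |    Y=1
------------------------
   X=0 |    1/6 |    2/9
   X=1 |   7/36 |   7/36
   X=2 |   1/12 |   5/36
I(X;Y) = 0.0069 bits

Mutual information has multiple equivalent forms:
- I(X;Y) = H(X) - H(X|Y)
- I(X;Y) = H(Y) - H(Y|X)
- I(X;Y) = H(X) + H(Y) - H(X,Y)

Computing all quantities:
H(X) = 1.5420, H(Y) = 0.9911, H(X,Y) = 2.5261
H(X|Y) = 1.5350, H(Y|X) = 0.9841

Verification:
H(X) - H(X|Y) = 1.5420 - 1.5350 = 0.0069
H(Y) - H(Y|X) = 0.9911 - 0.9841 = 0.0069
H(X) + H(Y) - H(X,Y) = 1.5420 + 0.9911 - 2.5261 = 0.0069

All forms give I(X;Y) = 0.0069 bits. ✓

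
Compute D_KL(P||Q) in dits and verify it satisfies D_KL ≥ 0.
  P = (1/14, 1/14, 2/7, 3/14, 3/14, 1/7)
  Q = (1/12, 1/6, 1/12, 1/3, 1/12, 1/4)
0.1339 dits

KL divergence satisfies the Gibbs inequality: D_KL(P||Q) ≥ 0 for all distributions P, Q.

D_KL(P||Q) = Σ p(x) log(p(x)/q(x))
Term by term:
  x=0: 1/14 × log_10[(1/14)/(1/12)] = -0.0048
  x=1: 1/14 × log_10[(1/14)/(1/6)] = -0.0263
  x=2: 2/7 × log_10[(2/7)/(1/12)] = 0.1529
  x=3: 3/14 × log_10[(3/14)/(1/3)] = -0.0411
  x=4: 3/14 × log_10[(3/14)/(1/12)] = 0.0879
  x=5: 1/7 × log_10[(1/7)/(1/4)] = -0.0347
D_KL(P||Q) = 0.1339 dits

D_KL(P||Q) = 0.1339 ≥ 0 ✓

This non-negativity is a fundamental property: relative entropy cannot be negative because it measures how different Q is from P.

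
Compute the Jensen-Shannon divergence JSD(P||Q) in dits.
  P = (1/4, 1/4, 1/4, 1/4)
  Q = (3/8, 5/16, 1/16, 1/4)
0.0166 dits

Jensen-Shannon divergence is:
JSD(P||Q) = 0.5 × D_KL(P||M) + 0.5 × D_KL(Q||M)
where M = 0.5 × (P + Q) is the mixture distribution.

M = 0.5 × (1/4, 1/4, 1/4, 1/4) + 0.5 × (3/8, 5/16, 1/16, 1/4) = (5/16, 9/32, 5/32, 1/4)

D_KL(P||M) = 0.0140 dits
D_KL(Q||M) = 0.0191 dits

JSD(P||Q) = 0.5 × 0.0140 + 0.5 × 0.0191 = 0.0166 dits

Unlike KL divergence, JSD is symmetric and bounded: 0 ≤ JSD ≤ log(2).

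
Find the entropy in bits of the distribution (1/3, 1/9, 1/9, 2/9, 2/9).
2.1972 bits

Shannon entropy is H(X) = -Σ p(x) log p(x).

For P = (1/3, 1/9, 1/9, 2/9, 2/9):
H = -1/3 × log_2(1/3) -1/9 × log_2(1/9) -1/9 × log_2(1/9) -2/9 × log_2(2/9) -2/9 × log_2(2/9)
H = 2.1972 bits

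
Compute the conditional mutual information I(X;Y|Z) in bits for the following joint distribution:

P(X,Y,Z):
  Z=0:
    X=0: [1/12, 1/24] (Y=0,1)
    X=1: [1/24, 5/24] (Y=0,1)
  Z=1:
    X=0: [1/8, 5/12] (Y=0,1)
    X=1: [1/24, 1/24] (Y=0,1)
0.0845 bits

Conditional mutual information: I(X;Y|Z) = H(X|Z) + H(Y|Z) - H(X,Y|Z)

H(Z) = 0.9544
H(X,Z) = 1.6529 → H(X|Z) = 0.6984
H(Y,Z) = 1.8217 → H(Y|Z) = 0.8673
H(X,Y,Z) = 2.4356 → H(X,Y|Z) = 1.4812

I(X;Y|Z) = 0.6984 + 0.8673 - 1.4812 = 0.0845 bits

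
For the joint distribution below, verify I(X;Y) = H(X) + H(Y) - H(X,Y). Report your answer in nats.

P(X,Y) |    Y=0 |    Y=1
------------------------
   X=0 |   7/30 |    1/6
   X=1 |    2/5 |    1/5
I(X;Y) = 0.0036 nats

Mutual information has multiple equivalent forms:
- I(X;Y) = H(X) - H(X|Y)
- I(X;Y) = H(Y) - H(Y|X)
- I(X;Y) = H(X) + H(Y) - H(X,Y)

Computing all quantities:
H(X) = 0.6730, H(Y) = 0.6572, H(X,Y) = 1.3266
H(X|Y) = 0.6694, H(Y|X) = 0.6536

Verification:
H(X) - H(X|Y) = 0.6730 - 0.6694 = 0.0036
H(Y) - H(Y|X) = 0.6572 - 0.6536 = 0.0036
H(X) + H(Y) - H(X,Y) = 0.6730 + 0.6572 - 1.3266 = 0.0036

All forms give I(X;Y) = 0.0036 nats. ✓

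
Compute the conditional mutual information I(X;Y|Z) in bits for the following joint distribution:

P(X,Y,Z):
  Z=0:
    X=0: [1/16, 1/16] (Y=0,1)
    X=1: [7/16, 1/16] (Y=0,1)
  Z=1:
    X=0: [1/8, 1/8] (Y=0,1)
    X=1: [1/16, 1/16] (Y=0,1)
0.0544 bits

Conditional mutual information: I(X;Y|Z) = H(X|Z) + H(Y|Z) - H(X,Y|Z)

H(Z) = 0.9544
H(X,Z) = 1.7500 → H(X|Z) = 0.7956
H(Y,Z) = 1.7806 → H(Y|Z) = 0.8262
H(X,Y,Z) = 2.5218 → H(X,Y|Z) = 1.5673

I(X;Y|Z) = 0.7956 + 0.8262 - 1.5673 = 0.0544 bits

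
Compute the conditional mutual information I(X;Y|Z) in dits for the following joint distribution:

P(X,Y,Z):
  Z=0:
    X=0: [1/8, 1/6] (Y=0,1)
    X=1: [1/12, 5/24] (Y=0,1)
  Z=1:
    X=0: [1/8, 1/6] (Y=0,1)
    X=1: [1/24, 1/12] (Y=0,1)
0.0036 dits

Conditional mutual information: I(X;Y|Z) = H(X|Z) + H(Y|Z) - H(X,Y|Z)

H(Z) = 0.2950
H(X,Z) = 0.5811 → H(X|Z) = 0.2861
H(Y,Z) = 0.5819 → H(Y|Z) = 0.2869
H(X,Y,Z) = 0.8645 → H(X,Y|Z) = 0.5695

I(X;Y|Z) = 0.2861 + 0.2869 - 0.5695 = 0.0036 dits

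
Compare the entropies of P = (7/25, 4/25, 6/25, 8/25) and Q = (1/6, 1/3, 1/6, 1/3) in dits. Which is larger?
P

Computing entropies in dits:
H(P) = 0.5892
H(Q) = 0.5775

Distribution P has higher entropy.

Intuition: The distribution closer to uniform (more spread out) has higher entropy.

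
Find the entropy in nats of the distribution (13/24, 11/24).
0.6897 nats

Shannon entropy is H(X) = -Σ p(x) log p(x).

For P = (13/24, 11/24):
H = -13/24 × log_e(13/24) -11/24 × log_e(11/24)
H = 0.6897 nats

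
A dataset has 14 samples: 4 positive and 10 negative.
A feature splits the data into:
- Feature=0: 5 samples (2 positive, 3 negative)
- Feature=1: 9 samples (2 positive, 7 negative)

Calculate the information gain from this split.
0.0251 bits

Information Gain = H(Y) - H(Y|Feature)

Before split:
P(positive) = 4/14 = 0.2857
H(Y) = 0.8631 bits

After split:
Feature=0: H = 0.9710 bits (weight = 5/14)
Feature=1: H = 0.7642 bits (weight = 9/14)
H(Y|Feature) = (5/14)×0.9710 + (9/14)×0.7642 = 0.8380 bits

Information Gain = 0.8631 - 0.8380 = 0.0251 bits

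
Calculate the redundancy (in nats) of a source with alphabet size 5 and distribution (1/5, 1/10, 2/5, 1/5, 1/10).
0.1386 nats

Redundancy measures how far a source is from maximum entropy:
R = H_max - H(X)

Maximum entropy for 5 symbols: H_max = log_e(5) = 1.6094 nats
Actual entropy: H(X) = 1.4708 nats
Redundancy: R = 1.6094 - 1.4708 = 0.1386 nats

This redundancy represents potential for compression: the source could be compressed by 0.1386 nats per symbol.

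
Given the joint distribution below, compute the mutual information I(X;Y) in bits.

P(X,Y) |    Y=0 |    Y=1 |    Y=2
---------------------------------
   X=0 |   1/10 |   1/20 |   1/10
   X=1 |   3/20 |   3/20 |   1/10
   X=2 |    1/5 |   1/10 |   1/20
0.0519 bits

Mutual information: I(X;Y) = H(X) + H(Y) - H(X,Y)

Marginals:
P(X) = (1/4, 2/5, 7/20), H(X) = 1.5589 bits
P(Y) = (9/20, 3/10, 1/4), H(Y) = 1.5395 bits

Joint entropy: H(X,Y) = 3.0464 bits

I(X;Y) = 1.5589 + 1.5395 - 3.0464 = 0.0519 bits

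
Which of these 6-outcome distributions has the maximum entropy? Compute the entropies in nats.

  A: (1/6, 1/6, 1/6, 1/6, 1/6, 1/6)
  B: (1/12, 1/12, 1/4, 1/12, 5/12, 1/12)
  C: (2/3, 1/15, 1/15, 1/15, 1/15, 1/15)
A

For a discrete distribution over n outcomes, entropy is maximized by the uniform distribution.

Computing entropies:
H(A) = 1.7918 nats
H(B) = 1.5397 nats
H(C) = 1.1730 nats

The uniform distribution (where all probabilities equal 1/6) achieves the maximum entropy of log_e(6) = 1.7918 nats.

Distribution A has the highest entropy.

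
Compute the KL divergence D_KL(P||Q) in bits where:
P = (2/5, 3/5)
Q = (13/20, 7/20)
0.1864 bits

KL divergence: D_KL(P||Q) = Σ p(x) log(p(x)/q(x))

Computing term by term:
  x=0: 2/5 × log_2[(2/5)/(13/20)] = 2/5 × -0.7004 = -0.2802
  x=1: 3/5 × log_2[(3/5)/(7/20)] = 3/5 × 0.7776 = 0.4666

D_KL(P||Q) = 0.1864 bits

Note: KL divergence is always non-negative and equals 0 iff P = Q.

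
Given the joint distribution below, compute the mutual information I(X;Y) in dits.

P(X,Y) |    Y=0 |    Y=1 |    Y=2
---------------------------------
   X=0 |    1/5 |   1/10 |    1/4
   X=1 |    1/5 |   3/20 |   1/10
0.0144 dits

Mutual information: I(X;Y) = H(X) + H(Y) - H(X,Y)

Marginals:
P(X) = (11/20, 9/20), H(X) = 0.2989 dits
P(Y) = (2/5, 1/4, 7/20), H(Y) = 0.4693 dits

Joint entropy: H(X,Y) = 0.7537 dits

I(X;Y) = 0.2989 + 0.4693 - 0.7537 = 0.0144 dits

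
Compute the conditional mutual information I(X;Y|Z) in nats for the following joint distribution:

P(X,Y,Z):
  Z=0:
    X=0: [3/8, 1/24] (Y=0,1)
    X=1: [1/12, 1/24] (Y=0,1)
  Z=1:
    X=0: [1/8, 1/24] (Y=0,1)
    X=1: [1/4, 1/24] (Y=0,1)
0.0215 nats

Conditional mutual information: I(X;Y|Z) = H(X|Z) + H(Y|Z) - H(X,Y|Z)

H(Z) = 0.6897
H(X,Z) = 1.2827 → H(X|Z) = 0.5930
H(Y,Z) = 1.1395 → H(Y|Z) = 0.4499
H(X,Y,Z) = 1.7111 → H(X,Y|Z) = 1.0214

I(X;Y|Z) = 0.5930 + 0.4499 - 1.0214 = 0.0215 nats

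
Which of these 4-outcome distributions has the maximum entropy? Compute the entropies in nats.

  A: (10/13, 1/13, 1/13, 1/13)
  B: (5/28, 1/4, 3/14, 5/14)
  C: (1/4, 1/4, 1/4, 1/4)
C

For a discrete distribution over n outcomes, entropy is maximized by the uniform distribution.

Computing entropies:
H(A) = 0.7937 nats
H(B) = 1.3520 nats
H(C) = 1.3863 nats

The uniform distribution (where all probabilities equal 1/4) achieves the maximum entropy of log_e(4) = 1.3863 nats.

Distribution C has the highest entropy.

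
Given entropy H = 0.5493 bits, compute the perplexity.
1.4634

Perplexity is 2^H (or exp(H) for natural log).

H = 0.5493 bits
Perplexity = 2^0.5493 = 1.4634

Interpretation: The model's uncertainty is equivalent to choosing uniformly among 1.5 options.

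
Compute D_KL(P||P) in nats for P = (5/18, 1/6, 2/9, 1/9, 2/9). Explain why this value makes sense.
0.0000 nats

KL divergence satisfies the Gibbs inequality: D_KL(P||Q) ≥ 0 for all distributions P, Q.

D_KL(P||Q) = Σ p(x) log(p(x)/q(x))
Each term is p(x) × log_e(p(x)/p(x)) = p(x) × log_e(1) = 0, so the sum is 0.
D_KL(P||Q) = 0.0000 nats

When P = Q, the KL divergence is exactly 0, as there is no 'divergence' between identical distributions.

This non-negativity is a fundamental property: relative entropy cannot be negative because it measures how different Q is from P.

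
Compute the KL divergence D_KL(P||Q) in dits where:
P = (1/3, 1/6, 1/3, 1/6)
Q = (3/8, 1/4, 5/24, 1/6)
0.0216 dits

KL divergence: D_KL(P||Q) = Σ p(x) log(p(x)/q(x))

Computing term by term:
  x=0: 1/3 × log_10[(1/3)/(3/8)] = 1/3 × -0.0512 = -0.0171
  x=1: 1/6 × log_10[(1/6)/(1/4)] = 1/6 × -0.1761 = -0.0293
  x=2: 1/3 × log_10[(1/3)/(5/24)] = 1/3 × 0.2041 = 0.0680
  x=3: 1/6 × log_10[(1/6)/(1/6)] = 1/6 × 0.0000 = 0.0000

D_KL(P||Q) = 0.0216 dits

Note: KL divergence is always non-negative and equals 0 iff P = Q.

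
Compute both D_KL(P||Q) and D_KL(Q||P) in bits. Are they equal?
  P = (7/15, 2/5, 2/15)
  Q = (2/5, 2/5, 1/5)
D_KL(P||Q) = 0.0258, D_KL(Q||P) = 0.0280

KL divergence is not symmetric: D_KL(P||Q) ≠ D_KL(Q||P) in general.

D_KL(P||Q) = 0.0258 bits
D_KL(Q||P) = 0.0280 bits

No, they are not equal!

This asymmetry is why KL divergence is not a true distance metric.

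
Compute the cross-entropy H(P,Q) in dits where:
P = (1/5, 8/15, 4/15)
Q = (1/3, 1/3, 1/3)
0.4771 dits

Cross-entropy: H(P,Q) = -Σ p(x) log q(x)

Alternatively: H(P,Q) = H(P) + D_KL(P||Q)
H(P) = 0.4385 dits
D_KL(P||Q) = 0.0387 dits

H(P,Q) = 0.4385 + 0.0387 = 0.4771 dits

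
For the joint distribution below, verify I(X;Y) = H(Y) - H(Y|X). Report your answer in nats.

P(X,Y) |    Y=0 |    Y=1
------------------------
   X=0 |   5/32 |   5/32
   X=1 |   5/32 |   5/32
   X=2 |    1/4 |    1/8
I(X;Y) = 0.0134 nats

Mutual information has multiple equivalent forms:
- I(X;Y) = H(X) - H(X|Y)
- I(X;Y) = H(Y) - H(Y|X)
- I(X;Y) = H(X) + H(Y) - H(X,Y)

Computing all quantities:
H(X) = 1.0948, H(Y) = 0.6853, H(X,Y) = 1.7667
H(X|Y) = 1.0814, H(Y|X) = 0.6719

Verification:
H(X) - H(X|Y) = 1.0948 - 1.0814 = 0.0134
H(Y) - H(Y|X) = 0.6853 - 0.6719 = 0.0134
H(X) + H(Y) - H(X,Y) = 1.0948 + 0.6853 - 1.7667 = 0.0134

All forms give I(X;Y) = 0.0134 nats. ✓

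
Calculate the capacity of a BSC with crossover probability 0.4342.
0.0125 bits

For a binary symmetric channel (BSC) with error probability p:
Capacity C = 1 - H(p) bits per symbol

where H(p) = -p log₂(p) - (1-p) log₂(1-p) is the binary entropy function.

H(0.4342) = 0.9875 bits
C = 1 - 0.9875 = 0.0125 bits per symbol

This means we can reliably transmit up to 0.0125 bits of information per channel use.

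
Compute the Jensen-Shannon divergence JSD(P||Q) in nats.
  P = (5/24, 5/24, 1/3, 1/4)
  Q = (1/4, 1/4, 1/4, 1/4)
0.0049 nats

Jensen-Shannon divergence is:
JSD(P||Q) = 0.5 × D_KL(P||M) + 0.5 × D_KL(Q||M)
where M = 0.5 × (P + Q) is the mixture distribution.

M = 0.5 × (5/24, 5/24, 1/3, 1/4) + 0.5 × (1/4, 1/4, 1/4, 1/4) = (0.229167, 0.229167, 7/24, 1/4)

D_KL(P||M) = 0.0048 nats
D_KL(Q||M) = 0.0050 nats

JSD(P||Q) = 0.5 × 0.0048 + 0.5 × 0.0050 = 0.0049 nats

Unlike KL divergence, JSD is symmetric and bounded: 0 ≤ JSD ≤ log(2).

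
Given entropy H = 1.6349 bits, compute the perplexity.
3.1057

Perplexity is 2^H (or exp(H) for natural log).

H = 1.6349 bits
Perplexity = 2^1.6349 = 3.1057

Interpretation: The model's uncertainty is equivalent to choosing uniformly among 3.1 options.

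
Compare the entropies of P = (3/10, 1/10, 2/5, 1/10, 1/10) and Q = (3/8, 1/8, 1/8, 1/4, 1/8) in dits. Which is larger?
Q

Computing entropies in dits:
H(P) = 0.6160
H(Q) = 0.6489

Distribution Q has higher entropy.

Intuition: The distribution closer to uniform (more spread out) has higher entropy.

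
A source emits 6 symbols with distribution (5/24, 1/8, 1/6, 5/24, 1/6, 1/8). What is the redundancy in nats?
0.0211 nats

Redundancy measures how far a source is from maximum entropy:
R = H_max - H(X)

Maximum entropy for 6 symbols: H_max = log_e(6) = 1.7918 nats
Actual entropy: H(X) = 1.7707 nats
Redundancy: R = 1.7918 - 1.7707 = 0.0211 nats

This redundancy represents potential for compression: the source could be compressed by 0.0211 nats per symbol.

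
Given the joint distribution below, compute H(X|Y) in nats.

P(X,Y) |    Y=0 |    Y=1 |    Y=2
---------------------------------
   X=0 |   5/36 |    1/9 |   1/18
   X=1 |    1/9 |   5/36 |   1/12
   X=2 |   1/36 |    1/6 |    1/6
1.0182 nats

Using the chain rule: H(X|Y) = H(X,Y) - H(Y)

First, compute H(X,Y) = 2.1011 nats

Marginal P(Y) = (5/18, 5/12, 11/36)
H(Y) = 1.0829 nats

H(X|Y) = H(X,Y) - H(Y) = 2.1011 - 1.0829 = 1.0182 nats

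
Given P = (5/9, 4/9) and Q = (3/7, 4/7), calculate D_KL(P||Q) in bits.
0.0469 bits

KL divergence: D_KL(P||Q) = Σ p(x) log(p(x)/q(x))

Computing term by term:
  x=0: 5/9 × log_2[(5/9)/(3/7)] = 5/9 × 0.3744 = 0.2080
  x=1: 4/9 × log_2[(4/9)/(4/7)] = 4/9 × -0.3626 = -0.1611

D_KL(P||Q) = 0.0469 bits

Note: KL divergence is always non-negative and equals 0 iff P = Q.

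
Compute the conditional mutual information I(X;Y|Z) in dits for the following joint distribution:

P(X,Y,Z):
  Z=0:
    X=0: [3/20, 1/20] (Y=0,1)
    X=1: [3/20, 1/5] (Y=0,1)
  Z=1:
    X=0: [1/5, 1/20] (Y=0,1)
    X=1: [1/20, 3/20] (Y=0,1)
0.0430 dits

Conditional mutual information: I(X;Y|Z) = H(X|Z) + H(Y|Z) - H(X,Y|Z)

H(Z) = 0.2989
H(X,Z) = 0.5897 → H(X|Z) = 0.2908
H(Y,Z) = 0.5977 → H(Y|Z) = 0.2988
H(X,Y,Z) = 0.8455 → H(X,Y|Z) = 0.5466

I(X;Y|Z) = 0.2908 + 0.2988 - 0.5466 = 0.0430 dits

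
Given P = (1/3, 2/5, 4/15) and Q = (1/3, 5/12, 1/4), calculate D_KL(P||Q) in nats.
0.0009 nats

KL divergence: D_KL(P||Q) = Σ p(x) log(p(x)/q(x))

Computing term by term:
  x=0: 1/3 × log_e[(1/3)/(1/3)] = 1/3 × 0.0000 = 0.0000
  x=1: 2/5 × log_e[(2/5)/(5/12)] = 2/5 × -0.0408 = -0.0163
  x=2: 4/15 × log_e[(4/15)/(1/4)] = 4/15 × 0.0645 = 0.0172

D_KL(P||Q) = 0.0009 nats

Note: KL divergence is always non-negative and equals 0 iff P = Q.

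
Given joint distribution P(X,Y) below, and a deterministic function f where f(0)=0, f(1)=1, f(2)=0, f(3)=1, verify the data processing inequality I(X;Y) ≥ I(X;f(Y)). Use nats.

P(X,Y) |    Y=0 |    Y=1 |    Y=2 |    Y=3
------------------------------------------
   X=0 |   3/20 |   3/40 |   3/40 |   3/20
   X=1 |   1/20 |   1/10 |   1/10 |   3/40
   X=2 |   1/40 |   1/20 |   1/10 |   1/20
I(X;Y) = 0.0572, I(X;f(Y)) = 0.0024, inequality holds: 0.0572 ≥ 0.0024

Data Processing Inequality: For any Markov chain X → Y → Z, we have I(X;Y) ≥ I(X;Z).

Here Z = f(Y) is a deterministic function of Y, forming X → Y → Z.

Original I(X;Y) = 0.0572 nats

After applying f:
P(X,Z) where Z=f(Y):
- P(X,Z=0) = P(X,Y=0) + P(X,Y=2)
- P(X,Z=1) = P(X,Y=1) + P(X,Y=3)

I(X;Z) = I(X;f(Y)) = 0.0024 nats

Verification: 0.0572 ≥ 0.0024 ✓

Information cannot be created by processing; the function f can only lose information about X.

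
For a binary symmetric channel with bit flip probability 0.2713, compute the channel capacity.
0.1567 bits

For a binary symmetric channel (BSC) with error probability p:
Capacity C = 1 - H(p) bits per symbol

where H(p) = -p log₂(p) - (1-p) log₂(1-p) is the binary entropy function.

H(0.2713) = 0.8433 bits
C = 1 - 0.8433 = 0.1567 bits per symbol

This means we can reliably transmit up to 0.1567 bits of information per channel use.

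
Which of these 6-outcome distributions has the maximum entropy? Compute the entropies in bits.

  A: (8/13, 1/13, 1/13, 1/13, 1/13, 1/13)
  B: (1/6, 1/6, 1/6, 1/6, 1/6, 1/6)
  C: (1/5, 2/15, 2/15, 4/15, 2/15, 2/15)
B

For a discrete distribution over n outcomes, entropy is maximized by the uniform distribution.

Computing entropies:
H(A) = 1.8543 bits
H(B) = 2.5850 bits
H(C) = 2.5232 bits

The uniform distribution (where all probabilities equal 1/6) achieves the maximum entropy of log_2(6) = 2.5850 bits.

Distribution B has the highest entropy.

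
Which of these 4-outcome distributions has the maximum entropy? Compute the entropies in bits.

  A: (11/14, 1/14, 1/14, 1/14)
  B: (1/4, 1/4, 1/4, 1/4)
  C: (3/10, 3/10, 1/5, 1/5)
B

For a discrete distribution over n outcomes, entropy is maximized by the uniform distribution.

Computing entropies:
H(A) = 1.0892 bits
H(B) = 2.0000 bits
H(C) = 1.9710 bits

The uniform distribution (where all probabilities equal 1/4) achieves the maximum entropy of log_2(4) = 2.0000 bits.

Distribution B has the highest entropy.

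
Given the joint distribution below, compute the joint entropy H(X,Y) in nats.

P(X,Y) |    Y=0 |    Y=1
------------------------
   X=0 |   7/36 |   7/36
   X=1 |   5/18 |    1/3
1.3589 nats

Joint entropy is H(X,Y) = -Σ_{x,y} p(x,y) log p(x,y).

Summing over all non-zero entries:
H(X,Y) = -[7/36·log_e(7/36) + 7/36·log_e(7/36) + 5/18·log_e(5/18) + 1/3·log_e(1/3)]
H(X,Y) = 1.3589 nats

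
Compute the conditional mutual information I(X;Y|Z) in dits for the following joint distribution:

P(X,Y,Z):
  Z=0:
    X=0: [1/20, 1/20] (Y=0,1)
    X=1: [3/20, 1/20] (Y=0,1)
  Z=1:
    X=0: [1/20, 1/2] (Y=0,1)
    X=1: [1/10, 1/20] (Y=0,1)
0.0477 dits

Conditional mutual information: I(X;Y|Z) = H(X|Z) + H(Y|Z) - H(X,Y|Z)

H(Z) = 0.2653
H(X,Z) = 0.5062 → H(X|Z) = 0.2409
H(Y,Z) = 0.5062 → H(Y|Z) = 0.2409
H(X,Y,Z) = 0.6994 → H(X,Y|Z) = 0.4341

I(X;Y|Z) = 0.2409 + 0.2409 - 0.4341 = 0.0477 dits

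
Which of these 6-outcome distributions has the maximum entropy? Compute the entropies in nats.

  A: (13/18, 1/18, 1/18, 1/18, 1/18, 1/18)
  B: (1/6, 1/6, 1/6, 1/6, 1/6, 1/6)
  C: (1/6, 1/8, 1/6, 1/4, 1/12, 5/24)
B

For a discrete distribution over n outcomes, entropy is maximized by the uniform distribution.

Computing entropies:
H(A) = 1.0379 nats
H(B) = 1.7918 nats
H(C) = 1.7376 nats

The uniform distribution (where all probabilities equal 1/6) achieves the maximum entropy of log_e(6) = 1.7918 nats.

Distribution B has the highest entropy.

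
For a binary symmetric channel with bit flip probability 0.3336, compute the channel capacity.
0.0814 bits

For a binary symmetric channel (BSC) with error probability p:
Capacity C = 1 - H(p) bits per symbol

where H(p) = -p log₂(p) - (1-p) log₂(1-p) is the binary entropy function.

H(0.3336) = 0.9186 bits
C = 1 - 0.9186 = 0.0814 bits per symbol

This means we can reliably transmit up to 0.0814 bits of information per channel use.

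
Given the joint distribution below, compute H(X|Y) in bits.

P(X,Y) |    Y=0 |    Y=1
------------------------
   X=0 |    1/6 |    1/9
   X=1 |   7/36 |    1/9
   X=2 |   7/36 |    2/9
1.5452 bits

Using the chain rule: H(X|Y) = H(X,Y) - H(Y)

First, compute H(X,Y) = 2.5362 bits

Marginal P(Y) = (5/9, 4/9)
H(Y) = 0.9911 bits

H(X|Y) = H(X,Y) - H(Y) = 2.5362 - 0.9911 = 1.5452 bits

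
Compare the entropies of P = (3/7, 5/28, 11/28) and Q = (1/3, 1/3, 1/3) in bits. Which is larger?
Q

Computing entropies in bits:
H(P) = 1.4972
H(Q) = 1.5850

Distribution Q has higher entropy.

Intuition: The distribution closer to uniform (more spread out) has higher entropy.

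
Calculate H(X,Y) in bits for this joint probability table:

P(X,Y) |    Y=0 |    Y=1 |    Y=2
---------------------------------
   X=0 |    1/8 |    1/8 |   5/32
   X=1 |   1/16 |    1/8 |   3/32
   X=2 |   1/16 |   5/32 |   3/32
3.1022 bits

Joint entropy is H(X,Y) = -Σ_{x,y} p(x,y) log p(x,y).

Summing over all non-zero entries:
H(X,Y) = -[1/8·log_2(1/8) + 1/8·log_2(1/8) + 5/32·log_2(5/32) + 1/16·log_2(1/16) + 1/8·log_2(1/8) + 3/32·log_2(3/32) + 1/16·log_2(1/16) + 5/32·log_2(5/32) + 3/32·log_2(3/32)]
H(X,Y) = 3.1022 bits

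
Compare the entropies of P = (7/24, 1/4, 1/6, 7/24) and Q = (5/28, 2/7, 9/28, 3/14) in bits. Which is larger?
P

Computing entropies in bits:
H(P) = 1.9678
H(Q) = 1.9628

Distribution P has higher entropy.

Intuition: The distribution closer to uniform (more spread out) has higher entropy.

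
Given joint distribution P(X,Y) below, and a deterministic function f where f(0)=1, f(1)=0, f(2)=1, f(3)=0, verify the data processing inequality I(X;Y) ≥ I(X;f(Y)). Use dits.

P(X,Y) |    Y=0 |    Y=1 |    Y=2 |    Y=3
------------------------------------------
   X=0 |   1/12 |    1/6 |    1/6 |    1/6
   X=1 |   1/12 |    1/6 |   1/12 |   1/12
I(X;Y) = 0.0062, I(X;f(Y)) = 0.0002, inequality holds: 0.0062 ≥ 0.0002

Data Processing Inequality: For any Markov chain X → Y → Z, we have I(X;Y) ≥ I(X;Z).

Here Z = f(Y) is a deterministic function of Y, forming X → Y → Z.

Original I(X;Y) = 0.0062 dits

After applying f:
P(X,Z) where Z=f(Y):
- P(X,Z=0) = P(X,Y=1) + P(X,Y=3)
- P(X,Z=1) = P(X,Y=0) + P(X,Y=2)

I(X;Z) = I(X;f(Y)) = 0.0002 dits

Verification: 0.0062 ≥ 0.0002 ✓

Information cannot be created by processing; the function f can only lose information about X.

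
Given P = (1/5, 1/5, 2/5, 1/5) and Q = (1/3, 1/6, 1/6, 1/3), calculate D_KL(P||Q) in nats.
0.1823 nats

KL divergence: D_KL(P||Q) = Σ p(x) log(p(x)/q(x))

Computing term by term:
  x=0: 1/5 × log_e[(1/5)/(1/3)] = 1/5 × -0.5108 = -0.1022
  x=1: 1/5 × log_e[(1/5)/(1/6)] = 1/5 × 0.1823 = 0.0365
  x=2: 2/5 × log_e[(2/5)/(1/6)] = 2/5 × 0.8755 = 0.3502
  x=3: 1/5 × log_e[(1/5)/(1/3)] = 1/5 × -0.5108 = -0.1022

D_KL(P||Q) = 0.1823 nats

Note: KL divergence is always non-negative and equals 0 iff P = Q.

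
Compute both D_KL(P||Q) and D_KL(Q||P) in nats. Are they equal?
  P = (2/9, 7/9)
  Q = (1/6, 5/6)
D_KL(P||Q) = 0.0103, D_KL(Q||P) = 0.0095

KL divergence is not symmetric: D_KL(P||Q) ≠ D_KL(Q||P) in general.

D_KL(P||Q) = 0.0103 nats
D_KL(Q||P) = 0.0095 nats

No, they are not equal!

This asymmetry is why KL divergence is not a true distance metric.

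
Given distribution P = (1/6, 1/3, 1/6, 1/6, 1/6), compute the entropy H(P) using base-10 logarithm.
0.6778 dits

Shannon entropy is H(X) = -Σ p(x) log p(x).

For P = (1/6, 1/3, 1/6, 1/6, 1/6):
H = -1/6 × log_10(1/6) -1/3 × log_10(1/3) -1/6 × log_10(1/6) -1/6 × log_10(1/6) -1/6 × log_10(1/6)
H = 0.6778 dits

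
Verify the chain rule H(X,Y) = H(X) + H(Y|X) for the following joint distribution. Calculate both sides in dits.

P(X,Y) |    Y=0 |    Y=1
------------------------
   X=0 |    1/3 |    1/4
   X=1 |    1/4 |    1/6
H(X,Y) = 0.5898, H(X) = 0.2950, H(Y|X) = 0.2948 (all in dits)

Chain rule: H(X,Y) = H(X) + H(Y|X)

Left side — joint entropy directly:
H(X,Y) = -Σ p(x,y) log p(x,y) = 0.5898 dits

Right side — compute H(Y|X) from the conditional distributions:
P(X) = (7/12, 5/12), so H(X) = 0.2950 dits
H(Y|X) = Σ_x P(X=x) · H(Y|X=x):
  P(Y|X=0) = (4/7, 3/7), H(Y|X=0) = 0.2966, weight P(X=0) = 7/12
  P(Y|X=1) = (3/5, 2/5), H(Y|X=1) = 0.2923, weight P(X=1) = 5/12
H(Y|X) = 0.2948 dits

H(X) + H(Y|X) = 0.2950 + 0.2948 = 0.5898 dits

Both sides equal 0.5898 dits. ✓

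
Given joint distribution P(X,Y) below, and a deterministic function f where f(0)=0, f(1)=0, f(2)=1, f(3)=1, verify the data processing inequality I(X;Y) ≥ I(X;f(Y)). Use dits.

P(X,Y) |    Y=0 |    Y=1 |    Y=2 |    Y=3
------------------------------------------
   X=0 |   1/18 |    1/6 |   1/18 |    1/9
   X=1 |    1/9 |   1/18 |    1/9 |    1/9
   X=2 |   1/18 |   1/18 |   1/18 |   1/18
I(X;Y) = 0.0216, I(X;f(Y)) = 0.0035, inequality holds: 0.0216 ≥ 0.0035

Data Processing Inequality: For any Markov chain X → Y → Z, we have I(X;Y) ≥ I(X;Z).

Here Z = f(Y) is a deterministic function of Y, forming X → Y → Z.

Original I(X;Y) = 0.0216 dits

After applying f:
P(X,Z) where Z=f(Y):
- P(X,Z=0) = P(X,Y=0) + P(X,Y=1)
- P(X,Z=1) = P(X,Y=2) + P(X,Y=3)

I(X;Z) = I(X;f(Y)) = 0.0035 dits

Verification: 0.0216 ≥ 0.0035 ✓

Information cannot be created by processing; the function f can only lose information about X.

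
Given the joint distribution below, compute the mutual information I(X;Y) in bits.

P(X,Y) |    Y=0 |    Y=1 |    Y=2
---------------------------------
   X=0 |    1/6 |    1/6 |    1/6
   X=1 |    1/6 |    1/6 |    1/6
0.0000 bits

Mutual information: I(X;Y) = H(X) + H(Y) - H(X,Y)

Marginals:
P(X) = (1/2, 1/2), H(X) = 1.0000 bits
P(Y) = (1/3, 1/3, 1/3), H(Y) = 1.5850 bits

Joint entropy: H(X,Y) = 2.5850 bits

I(X;Y) = 1.0000 + 1.5850 - 2.5850 = 0.0000 bits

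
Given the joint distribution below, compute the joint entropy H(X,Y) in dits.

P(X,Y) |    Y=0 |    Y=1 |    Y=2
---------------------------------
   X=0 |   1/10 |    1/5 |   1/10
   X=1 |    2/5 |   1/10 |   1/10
0.6990 dits

Joint entropy is H(X,Y) = -Σ_{x,y} p(x,y) log p(x,y).

Summing over all non-zero entries:
H(X,Y) = -[1/10·log_10(1/10) + 1/5·log_10(1/5) + 1/10·log_10(1/10) + 2/5·log_10(2/5) + 1/10·log_10(1/10) + 1/10·log_10(1/10)]
H(X,Y) = 0.6990 dits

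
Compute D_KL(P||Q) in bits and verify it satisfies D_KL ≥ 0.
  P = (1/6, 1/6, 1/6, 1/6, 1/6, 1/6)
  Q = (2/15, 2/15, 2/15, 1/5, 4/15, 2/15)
0.0578 bits

KL divergence satisfies the Gibbs inequality: D_KL(P||Q) ≥ 0 for all distributions P, Q.

D_KL(P||Q) = Σ p(x) log(p(x)/q(x))
Term by term:
  x=0: 1/6 × log_2[(1/6)/(2/15)] = 0.0537
  x=1: 1/6 × log_2[(1/6)/(2/15)] = 0.0537
  x=2: 1/6 × log_2[(1/6)/(2/15)] = 0.0537
  x=3: 1/6 × log_2[(1/6)/(1/5)] = -0.0438
  x=4: 1/6 × log_2[(1/6)/(4/15)] = -0.1130
  x=5: 1/6 × log_2[(1/6)/(2/15)] = 0.0537
D_KL(P||Q) = 0.0578 bits

D_KL(P||Q) = 0.0578 ≥ 0 ✓

This non-negativity is a fundamental property: relative entropy cannot be negative because it measures how different Q is from P.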